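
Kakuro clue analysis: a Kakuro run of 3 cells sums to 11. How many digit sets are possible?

5

3 distinct digits from 1–9 sum between 6 and 24.
Enumerating: {1,2,8}, {1,3,7}, {1,4,6}, {2,3,6}, {2,4,5}.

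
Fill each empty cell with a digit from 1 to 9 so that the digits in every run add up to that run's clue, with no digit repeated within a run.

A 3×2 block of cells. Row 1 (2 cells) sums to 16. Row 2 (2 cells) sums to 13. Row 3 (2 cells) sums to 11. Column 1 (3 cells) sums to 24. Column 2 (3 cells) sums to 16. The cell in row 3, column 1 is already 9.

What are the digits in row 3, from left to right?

9 2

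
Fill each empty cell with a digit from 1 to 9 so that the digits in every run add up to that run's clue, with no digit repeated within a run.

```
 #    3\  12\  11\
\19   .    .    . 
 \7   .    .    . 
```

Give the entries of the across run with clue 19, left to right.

7 in 3 cells must be {1,2,4}; 3 in 2 cells must be {1,2}.
The 19 across and the 3 down share only 2, so R1C1 = 2.
R2C1 = 3 − 2 = 1 completes the 3 down.
Given what's placed, R2C2 must be 4 to fit the 7 across and 12 down.
R2C3 = 7 − 5 = 2 completes the 7 across.
R1C2 = 12 − 4 = 8 completes the 12 down.
R1C3 = 19 − 10 = 9 completes the 19 across.

2 8 9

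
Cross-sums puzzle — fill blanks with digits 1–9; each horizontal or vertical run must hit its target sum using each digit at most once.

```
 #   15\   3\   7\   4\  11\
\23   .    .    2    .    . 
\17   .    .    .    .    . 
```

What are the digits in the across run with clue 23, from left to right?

3 in 2 cells must be {1,2}; 4 in 2 cells must be {1,3}.
R1C2 = 1: the only remaining digit allowed by both the 23 across and the 3 down.
R1C4 = 3: the only remaining digit allowed by both the 23 across and the 4 down.
R2C2 = 3 − 1 = 2 completes the 3 down.
R2C3 = 7 − 2 = 5 completes the 7 down.
R2C4 = 4 − 3 = 1 completes the 4 down.
R2C1 = 6: the only remaining digit allowed by both the 17 across and the 15 down.
R2C5 = 17 − 14 = 3 completes the 17 across.
R1C1 = 15 − 6 = 9 completes the 15 down.
R1C5 = 23 − 15 = 8 completes the 23 across.

9, 1, 2, 3, 8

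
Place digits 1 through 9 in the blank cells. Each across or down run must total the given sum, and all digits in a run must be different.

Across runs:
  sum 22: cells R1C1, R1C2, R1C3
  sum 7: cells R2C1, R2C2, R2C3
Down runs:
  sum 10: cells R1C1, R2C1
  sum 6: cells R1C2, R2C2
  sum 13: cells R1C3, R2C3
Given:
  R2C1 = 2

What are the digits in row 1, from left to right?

7 in 3 cells must be {1,2,4}.
R1C1 = 10 − 2 = 8 completes the 10 down.
R1C2 = 5: the only remaining digit allowed by both the 22 across and the 6 down.
R1C3 = 22 − 13 = 9 completes the 22 across.
R2C2 = 6 − 5 = 1 completes the 6 down.
R2C3 = 7 − 3 = 4 completes the 7 across.

8 5 9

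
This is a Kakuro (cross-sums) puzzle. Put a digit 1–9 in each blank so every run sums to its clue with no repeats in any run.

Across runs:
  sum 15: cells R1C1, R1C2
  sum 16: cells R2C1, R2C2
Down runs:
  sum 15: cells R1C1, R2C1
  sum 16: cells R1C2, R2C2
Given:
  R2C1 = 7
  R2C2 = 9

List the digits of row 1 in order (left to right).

16 in 2 cells must be {7,9}.
R1C1 = 15 − 7 = 8 completes the 15 down.
R1C2 = 15 − 8 = 7 completes the 15 across.

8 7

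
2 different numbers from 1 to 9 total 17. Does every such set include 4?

The only way to make 17 from 2 distinct digits is {8,9}, which does not contain 4.

No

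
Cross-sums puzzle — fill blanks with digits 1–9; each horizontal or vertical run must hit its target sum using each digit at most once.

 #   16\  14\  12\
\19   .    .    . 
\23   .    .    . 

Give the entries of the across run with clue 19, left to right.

7 8 4

23 in 3 cells must be {6,8,9}; 16 in 2 cells must be {7,9}.
The 23 across and the 16 down share only 9, so R2C1 = 9.
Given what's placed, R2C3 must be 8 to fit the 23 across and 12 down.
R1C1 = 16 − 9 = 7 completes the 16 down.
R1C3 = 12 − 8 = 4 completes the 12 down.
R2C2 = 23 − 17 = 6 completes the 23 across.
R1C2 = 19 − 11 = 8 completes the 19 across.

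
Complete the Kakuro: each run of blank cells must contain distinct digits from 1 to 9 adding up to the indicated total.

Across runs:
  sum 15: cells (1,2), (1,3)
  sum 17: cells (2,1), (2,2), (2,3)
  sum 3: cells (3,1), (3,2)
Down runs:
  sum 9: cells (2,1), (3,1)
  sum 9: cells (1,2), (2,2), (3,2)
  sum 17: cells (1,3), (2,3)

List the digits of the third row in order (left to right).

2 1

3 in 2 cells must be {1,2}; 17 in 2 cells must be {8,9}.
The 15 across and the 9 down share only 6, so (1,2) = 6.
(1,3) = 15 − 6 = 9 completes the 15 across.
(2,3) = 17 − 9 = 8 completes the 17 down.
(2,2) = 2: the only remaining digit allowed by both the 17 across and the 9 down.
(3,2) = 9 − 8 = 1 completes the 9 down.
(2,1) = 17 − 10 = 7 completes the 17 across.
(3,1) = 3 − 1 = 2 completes the 3 across.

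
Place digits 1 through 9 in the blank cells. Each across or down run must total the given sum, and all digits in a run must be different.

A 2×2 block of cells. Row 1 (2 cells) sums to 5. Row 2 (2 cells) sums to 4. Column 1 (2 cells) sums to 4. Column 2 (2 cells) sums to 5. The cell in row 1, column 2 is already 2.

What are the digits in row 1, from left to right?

3, 2

4 in 2 cells must be {1,3}.
(1,1) = 5 − 2 = 3 completes the 5 across.
(2,1) = 4 − 3 = 1 completes the 4 down.
(2,2) = 4 − 1 = 3 completes the 4 across.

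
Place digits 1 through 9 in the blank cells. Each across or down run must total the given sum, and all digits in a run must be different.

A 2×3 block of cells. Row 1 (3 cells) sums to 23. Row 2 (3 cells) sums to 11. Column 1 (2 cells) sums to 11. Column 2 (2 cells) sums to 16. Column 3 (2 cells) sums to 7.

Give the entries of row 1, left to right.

8 9 6

23 in 3 cells must be {6,8,9}; 16 in 2 cells must be {7,9}.
The 23 across and the 16 down share only 9, so (1,2) = 9.
Given what's placed, (1,3) must be 6 to fit the 23 across and 7 down.
(2,2) = 16 − 9 = 7 completes the 16 down.
(2,3) = 7 − 6 = 1 completes the 7 down.
(1,1) = 23 − 15 = 8 completes the 23 across.
(2,1) = 11 − 8 = 3 completes the 11 across.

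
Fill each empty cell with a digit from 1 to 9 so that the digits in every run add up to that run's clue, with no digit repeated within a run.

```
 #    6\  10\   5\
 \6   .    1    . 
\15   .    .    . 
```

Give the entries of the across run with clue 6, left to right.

2 1 3

6 in 3 cells must be {1,2,3}.
R1C1 = 2: the only remaining digit allowed by both the 6 across and the 6 down.
R1C3 = 6 − 3 = 3 completes the 6 across.
R2C1 = 6 − 2 = 4 completes the 6 down.
R2C2 = 10 − 1 = 9 completes the 10 down.
R2C3 = 15 − 13 = 2 completes the 15 across.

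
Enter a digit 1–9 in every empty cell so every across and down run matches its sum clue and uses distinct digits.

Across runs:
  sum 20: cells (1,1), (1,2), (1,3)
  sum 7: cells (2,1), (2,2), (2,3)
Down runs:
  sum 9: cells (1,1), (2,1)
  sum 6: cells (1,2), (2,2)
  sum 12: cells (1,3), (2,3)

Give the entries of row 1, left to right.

7, 5, 8

7 in 3 cells must be {1,2,4}.
The 7 across and the 12 down share only 4, so (2,3) = 4.
(1,3) = 12 − 4 = 8 completes the 12 down.
Given what's placed, (1,2) must be 5 to fit the 20 across and 6 down.
(2,2) = 6 − 5 = 1 completes the 6 down.
(1,1) = 20 − 13 = 7 completes the 20 across.
(2,1) = 7 − 5 = 2 completes the 7 across.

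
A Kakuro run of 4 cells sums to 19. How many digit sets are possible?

4 distinct digits from 1–9 sum between 10 and 30.

11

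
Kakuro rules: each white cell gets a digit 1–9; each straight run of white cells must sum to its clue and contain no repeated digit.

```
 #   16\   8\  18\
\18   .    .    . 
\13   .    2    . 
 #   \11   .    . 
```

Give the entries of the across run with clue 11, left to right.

5 6

16 in 2 cells must be {7,9}.
Given what's placed, R2C1 must be 7 to fit the 13 across and 16 down.
R2C3 = 13 − 9 = 4 completes the 13 across.
Given what's placed, R3C2 must be 5 to fit the 11 across and 8 down.
R3C3 = 11 − 5 = 6 completes the 11 across.
R1C1 = 16 − 7 = 9 completes the 16 down.
R1C2 = 8 − 7 = 1 completes the 8 down.
R1C3 = 18 − 10 = 8 completes the 18 across.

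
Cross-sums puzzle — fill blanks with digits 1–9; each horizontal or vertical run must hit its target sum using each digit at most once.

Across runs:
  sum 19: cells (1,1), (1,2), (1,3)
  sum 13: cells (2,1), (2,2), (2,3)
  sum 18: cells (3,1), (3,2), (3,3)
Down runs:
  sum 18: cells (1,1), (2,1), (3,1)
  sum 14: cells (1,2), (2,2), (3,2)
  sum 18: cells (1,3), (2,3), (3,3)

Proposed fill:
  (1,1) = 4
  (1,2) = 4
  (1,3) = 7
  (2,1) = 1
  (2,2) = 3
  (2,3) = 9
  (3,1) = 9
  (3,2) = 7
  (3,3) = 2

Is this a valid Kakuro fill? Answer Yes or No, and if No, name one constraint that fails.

No — the across run (1,1)–(1,3) sums to 15, not 19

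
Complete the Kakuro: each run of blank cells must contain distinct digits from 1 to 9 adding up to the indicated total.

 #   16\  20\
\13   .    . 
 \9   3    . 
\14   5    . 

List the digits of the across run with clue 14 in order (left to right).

5 9

R1C1 = 16 − 8 = 8 completes the 16 down.
R1C2 = 13 − 8 = 5 completes the 13 across.
R2C2 = 9 − 3 = 6 completes the 9 across.
R3C2 = 14 − 5 = 9 completes the 14 across.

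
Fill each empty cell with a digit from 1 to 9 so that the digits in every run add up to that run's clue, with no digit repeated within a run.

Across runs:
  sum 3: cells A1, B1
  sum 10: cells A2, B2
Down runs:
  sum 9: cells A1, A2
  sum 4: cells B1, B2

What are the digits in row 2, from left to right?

3 in 2 cells must be {1,2}; 4 in 2 cells must be {1,3}.
The 3 across and the 4 down share only 1, so B1 = 1.
B2 = 4 − 1 = 3 completes the 4 down.
A1 = 3 − 1 = 2 completes the 3 across.
A2 = 10 − 3 = 7 completes the 10 across.

7 3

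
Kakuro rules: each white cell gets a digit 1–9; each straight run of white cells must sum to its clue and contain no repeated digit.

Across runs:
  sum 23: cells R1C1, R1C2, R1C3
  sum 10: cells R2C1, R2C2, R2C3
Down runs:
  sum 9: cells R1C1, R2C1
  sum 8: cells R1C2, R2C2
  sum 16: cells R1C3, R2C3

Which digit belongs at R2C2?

23 in 3 cells must be {6,8,9}; 16 in 2 cells must be {7,9}.
The 23 across and the 8 down share only 6, so R1C2 = 6.
Given what's placed, R1C3 must be 9 to fit the 23 across and 16 down.
R2C2 = 8 − 6 = 2 completes the 8 down.
R2C3 = 16 − 9 = 7 completes the 16 down.
R1C1 = 23 − 15 = 8 completes the 23 across.
R2C1 = 10 − 9 = 1 completes the 10 across.

2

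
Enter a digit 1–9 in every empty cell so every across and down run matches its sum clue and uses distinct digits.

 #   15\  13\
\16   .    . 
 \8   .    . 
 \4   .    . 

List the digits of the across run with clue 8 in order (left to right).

16 in 2 cells must be {7,9}; 4 in 2 cells must be {1,3}.
Nothing is forced directly, so branch on R1C1, whose candidates are 7 or 9. If R1C1 = 9: that forces R1C2 = 7, R3C1 = 1, after which R3C2 would have to be in {3} for the 4 across but in {1,2,4,5} for the 13 down — contradiction. So R1C1 = 7.
R1C2 = 16 − 7 = 9 completes the 16 across.
Given what's placed, R3C1 must be 3 to fit the 4 across and 15 down.
R3C2 = 4 − 3 = 1 completes the 4 across.
R2C1 = 15 − 10 = 5 completes the 15 down.
R2C2 = 8 − 5 = 3 completes the 8 across.

5 3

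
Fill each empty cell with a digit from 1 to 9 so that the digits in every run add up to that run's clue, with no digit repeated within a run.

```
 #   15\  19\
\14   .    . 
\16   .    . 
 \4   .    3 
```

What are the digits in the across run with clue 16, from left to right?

16 in 2 cells must be {7,9}; 4 in 2 cells must be {1,3}.
R1C2 = 9: the only remaining digit allowed by both the 14 across and the 19 down.
R2C2 = 19 − 12 = 7 completes the 19 down.
R3C1 = 4 − 3 = 1 completes the 4 across.
R1C1 = 14 − 9 = 5 completes the 14 across.
R2C1 = 16 − 7 = 9 completes the 16 across.

9 7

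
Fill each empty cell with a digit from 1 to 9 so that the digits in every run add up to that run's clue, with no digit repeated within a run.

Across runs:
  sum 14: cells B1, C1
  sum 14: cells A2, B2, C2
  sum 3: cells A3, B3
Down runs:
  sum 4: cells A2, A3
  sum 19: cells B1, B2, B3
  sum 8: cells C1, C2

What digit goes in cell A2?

3

3 in 2 cells must be {1,2}; 4 in 2 cells must be {1,3}.
The 3 across and the 4 down share only 1, so A3 = 1.
B3 = 3 − 1 = 2 completes the 3 across.
A2 = 4 − 1 = 3 completes the 4 down.
B2 = 9: the only remaining digit allowed by both the 14 across and the 19 down.
C2 = 14 − 12 = 2 completes the 14 across.
B1 = 19 − 11 = 8 completes the 19 down.
C1 = 14 − 8 = 6 completes the 14 across.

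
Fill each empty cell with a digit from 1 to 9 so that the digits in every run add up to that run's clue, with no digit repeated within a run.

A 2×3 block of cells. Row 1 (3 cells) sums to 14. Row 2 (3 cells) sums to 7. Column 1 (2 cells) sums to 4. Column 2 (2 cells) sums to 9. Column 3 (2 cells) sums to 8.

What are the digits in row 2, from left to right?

7 in 3 cells must be {1,2,4}; 4 in 2 cells must be {1,3}.
The 7 across and the 4 down share only 1, so (2,1) = 1.
Given what's placed, (2,3) must be 2 to fit the 7 across and 8 down.
(1,1) = 4 − 1 = 3 completes the 4 down.
(1,3) = 8 − 2 = 6 completes the 8 down.
(2,2) = 7 − 3 = 4 completes the 7 across.
(1,2) = 14 − 9 = 5 completes the 14 across.

1, 4, 2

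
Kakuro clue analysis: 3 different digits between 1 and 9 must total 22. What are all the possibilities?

{5,8,9}; {6,7,9}

3 distinct digits from 1–9 sum between 6 and 24.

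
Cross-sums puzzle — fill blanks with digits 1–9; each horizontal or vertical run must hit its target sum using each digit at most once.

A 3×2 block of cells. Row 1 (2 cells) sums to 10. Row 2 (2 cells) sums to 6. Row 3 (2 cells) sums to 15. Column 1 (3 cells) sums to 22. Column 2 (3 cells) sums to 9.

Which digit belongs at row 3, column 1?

9

The 6 across and the 22 down share only 5, so (2,1) = 5.
(2,2) = 6 − 5 = 1 completes the 6 across.
Given what's placed, (3,2) must be 6 to fit the 15 across and 9 down.
(1,2) = 9 − 7 = 2 completes the 9 down.
(3,1) = 15 − 6 = 9 completes the 15 across.
(1,1) = 10 − 2 = 8 completes the 10 across.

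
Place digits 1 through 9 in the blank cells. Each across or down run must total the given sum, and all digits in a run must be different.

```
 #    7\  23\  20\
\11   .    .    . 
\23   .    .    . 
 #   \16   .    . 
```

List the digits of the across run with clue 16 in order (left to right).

23 in 3 cells must be {6,8,9}; 16 in 2 cells must be {7,9}.
Only 6 fits R2C1 under both its across sum 23 and down sum 7.
The 16 across and the 23 down share only 9, so R3C2 = 9.
R3C3 = 16 − 9 = 7 completes the 16 across.

9, 7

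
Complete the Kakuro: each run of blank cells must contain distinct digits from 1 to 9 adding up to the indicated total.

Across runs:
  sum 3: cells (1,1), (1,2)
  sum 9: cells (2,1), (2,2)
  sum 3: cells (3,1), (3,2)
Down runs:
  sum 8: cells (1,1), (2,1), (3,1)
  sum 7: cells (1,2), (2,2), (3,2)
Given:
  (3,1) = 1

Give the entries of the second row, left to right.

5 4

3 in 2 cells must be {1,2}; 7 in 3 cells must be {1,2,4}.
Given what's placed, (1,1) must be 2 to fit the 3 across and 8 down.
(1,2) = 3 − 2 = 1 completes the 3 across.
(2,1) = 8 − 3 = 5 completes the 8 down.
(2,2) = 9 − 5 = 4 completes the 9 across.
(3,2) = 3 − 1 = 2 completes the 3 across.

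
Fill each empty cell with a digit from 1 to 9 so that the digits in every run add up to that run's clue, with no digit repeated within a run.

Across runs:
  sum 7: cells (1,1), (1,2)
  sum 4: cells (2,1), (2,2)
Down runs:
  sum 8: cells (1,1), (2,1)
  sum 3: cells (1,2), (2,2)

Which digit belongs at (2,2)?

4 in 2 cells must be {1,3}; 3 in 2 cells must be {1,2}.
The 4 across and the 3 down share only 1, so (2,2) = 1.
(1,2) = 3 − 1 = 2 completes the 3 down.
(2,1) = 4 − 1 = 3 completes the 4 across.
(1,1) = 7 − 2 = 5 completes the 7 across.

1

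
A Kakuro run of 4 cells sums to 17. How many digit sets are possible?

4 distinct digits from 1–9 sum between 10 and 30.

9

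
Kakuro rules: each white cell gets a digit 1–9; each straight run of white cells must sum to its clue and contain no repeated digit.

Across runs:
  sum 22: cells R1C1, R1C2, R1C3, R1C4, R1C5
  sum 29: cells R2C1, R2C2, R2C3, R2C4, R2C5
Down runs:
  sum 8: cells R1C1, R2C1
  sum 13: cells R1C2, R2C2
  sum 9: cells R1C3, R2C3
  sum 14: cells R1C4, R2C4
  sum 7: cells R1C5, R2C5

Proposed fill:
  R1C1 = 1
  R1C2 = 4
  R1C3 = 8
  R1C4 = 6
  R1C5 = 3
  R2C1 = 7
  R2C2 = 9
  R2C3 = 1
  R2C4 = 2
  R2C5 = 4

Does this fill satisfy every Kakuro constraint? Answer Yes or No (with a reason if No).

No — the across run R2C1–R2C5 sums to 23, not 29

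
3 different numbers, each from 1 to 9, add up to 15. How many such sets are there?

8

3 distinct digits from 1–9 sum between 6 and 24.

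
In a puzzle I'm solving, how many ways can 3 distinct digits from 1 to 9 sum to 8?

2

3 distinct digits from 1–9 sum between 6 and 24.
Enumerating: {1,2,5}, {1,3,4}.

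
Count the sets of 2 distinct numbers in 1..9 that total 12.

2 distinct digits from 1–9 sum between 3 and 17.
Enumerating: {3,9}, {4,8}, {5,7}.

3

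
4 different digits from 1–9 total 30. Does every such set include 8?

The only way to make 30 from 4 distinct digits is {6,7,8,9}, which contains 8.

Yes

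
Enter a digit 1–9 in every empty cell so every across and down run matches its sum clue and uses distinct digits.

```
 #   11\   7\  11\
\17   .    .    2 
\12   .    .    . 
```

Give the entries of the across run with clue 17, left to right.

R1C2 = 6: the only remaining digit allowed by both the 17 across and the 7 down.
R2C2 = 7 − 6 = 1 completes the 7 down.
R2C3 = 11 − 2 = 9 completes the 11 down.
R1C1 = 17 − 8 = 9 completes the 17 across.
R2C1 = 12 − 10 = 2 completes the 12 across.

9, 6, 2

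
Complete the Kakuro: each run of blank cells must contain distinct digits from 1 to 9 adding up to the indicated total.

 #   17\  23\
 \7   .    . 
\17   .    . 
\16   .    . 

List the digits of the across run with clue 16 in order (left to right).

17 in 2 cells must be {8,9}; 16 in 2 cells must be {7,9}; 23 in 3 cells must be {6,8,9}.
The 7 across and the 23 down share only 6, so R1C2 = 6.
Given what's placed, R3C2 must be 9 to fit the 16 across and 23 down.
R1C1 = 7 − 6 = 1 completes the 7 across.
R2C1 = 9: the only remaining digit allowed by both the 17 across and the 17 down.
R2C2 = 17 − 9 = 8 completes the 17 across.
R3C1 = 16 − 9 = 7 completes the 16 across.

7 9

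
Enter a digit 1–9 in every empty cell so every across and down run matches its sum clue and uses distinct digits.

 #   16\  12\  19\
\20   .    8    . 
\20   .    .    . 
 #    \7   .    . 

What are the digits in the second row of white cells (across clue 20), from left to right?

16 in 2 cells must be {7,9}.
R2C2 = 3: the only remaining digit allowed by both the 20 across and the 12 down.
R3C2 = 12 − 11 = 1 completes the 12 down.
R3C3 = 7 − 1 = 6 completes the 7 across.
R2C1 = 9: the only remaining digit allowed by both the 20 across and the 16 down.
R2C3 = 20 − 12 = 8 completes the 20 across.
R1C1 = 16 − 9 = 7 completes the 16 down.
R1C3 = 20 − 15 = 5 completes the 20 across.

9, 3, 8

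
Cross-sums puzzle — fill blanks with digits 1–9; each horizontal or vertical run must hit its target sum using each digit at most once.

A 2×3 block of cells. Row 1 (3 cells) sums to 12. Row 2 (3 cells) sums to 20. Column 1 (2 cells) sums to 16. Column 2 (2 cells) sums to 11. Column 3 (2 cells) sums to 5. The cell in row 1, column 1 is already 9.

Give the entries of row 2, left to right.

16 in 2 cells must be {7,9}.
Given what's placed, (1,2) must be 2 to fit the 12 across and 11 down.
(1,3) = 12 − 11 = 1 completes the 12 across.
(2,1) = 16 − 9 = 7 completes the 16 down.
(2,2) = 11 − 2 = 9 completes the 11 down.
(2,3) = 20 − 16 = 4 completes the 20 across.

7, 9, 4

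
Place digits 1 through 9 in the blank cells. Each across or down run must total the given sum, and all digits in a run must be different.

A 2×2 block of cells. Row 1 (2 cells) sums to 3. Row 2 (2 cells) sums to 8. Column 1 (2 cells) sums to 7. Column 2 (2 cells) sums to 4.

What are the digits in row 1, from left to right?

2, 1

3 in 2 cells must be {1,2}; 4 in 2 cells must be {1,3}.
The 3 across and the 4 down share only 1, so (1,2) = 1.
(2,2) = 4 − 1 = 3 completes the 4 down.
(1,1) = 3 − 1 = 2 completes the 3 across.
(2,1) = 8 − 3 = 5 completes the 8 across.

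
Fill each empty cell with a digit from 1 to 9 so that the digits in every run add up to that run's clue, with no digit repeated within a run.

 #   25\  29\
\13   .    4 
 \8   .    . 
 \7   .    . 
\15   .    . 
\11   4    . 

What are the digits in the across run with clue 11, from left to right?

4, 7

R1C1 = 13 − 4 = 9 completes the 13 across.
R5C2 = 11 − 4 = 7 completes the 11 across.
No cell is forced outright now. R3C2 can only be 1 or 3 or 6 (the digits allowed by both its 7 across and its 29 down). If R3C2 = 1: then R2C2 would have to be in {1,2,3,5,6,7} for the 8 across but in {8,9} for the 29 down — contradiction. If R3C2 = 3: that forces R2C2 = 6, after which R3C1 would have to be in {4} for the 7 across but in {1,2,3,5,6,7,8} for the 25 down — contradiction. So R3C2 = 6.
R2C2 = 3: the only remaining digit allowed by both the 8 across and the 29 down.
R3C1 = 7 − 6 = 1 completes the 7 across.
R4C2 = 29 − 20 = 9 completes the 29 down.
R2C1 = 8 − 3 = 5 completes the 8 across.
R4C1 = 15 − 9 = 6 completes the 15 across.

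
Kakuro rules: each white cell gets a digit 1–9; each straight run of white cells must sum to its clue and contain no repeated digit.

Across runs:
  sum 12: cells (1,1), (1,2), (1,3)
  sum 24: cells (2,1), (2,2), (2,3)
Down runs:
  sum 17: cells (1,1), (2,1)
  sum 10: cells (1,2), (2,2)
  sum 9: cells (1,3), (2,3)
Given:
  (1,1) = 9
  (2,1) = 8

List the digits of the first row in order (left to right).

9 1 2

24 in 3 cells must be {7,8,9}; 17 in 2 cells must be {8,9}.
Given what's placed, (2,3) must be 7 to fit the 24 across and 9 down.
(1,3) = 9 − 7 = 2 completes the 9 down.
(2,2) = 24 − 15 = 9 completes the 24 across.
(1,2) = 12 − 11 = 1 completes the 12 across.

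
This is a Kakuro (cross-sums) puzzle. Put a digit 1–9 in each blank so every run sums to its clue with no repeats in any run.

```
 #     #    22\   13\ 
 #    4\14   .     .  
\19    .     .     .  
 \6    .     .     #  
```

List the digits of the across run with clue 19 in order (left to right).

3 9 7

4 in 2 cells must be {1,3}.
The 19 across and the 4 down share only 3, so R2C1 = 3.
R3C1 = 4 − 3 = 1 completes the 4 down.
R3C2 = 6 − 1 = 5 completes the 6 across.
R2C2 = 9: the only remaining digit allowed by both the 19 across and the 22 down.
R2C3 = 19 − 12 = 7 completes the 19 across.
R1C2 = 22 − 14 = 8 completes the 22 down.
R1C3 = 14 − 8 = 6 completes the 14 across.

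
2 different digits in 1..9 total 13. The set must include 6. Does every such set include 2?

The only way to make 13 from 2 distinct digits under that restriction is {6,7}, which does not contain 2.

No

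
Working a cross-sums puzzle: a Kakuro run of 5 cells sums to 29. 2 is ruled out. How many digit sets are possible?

5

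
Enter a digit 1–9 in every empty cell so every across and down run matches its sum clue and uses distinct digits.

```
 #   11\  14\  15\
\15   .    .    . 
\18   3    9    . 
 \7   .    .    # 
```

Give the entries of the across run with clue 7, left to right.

6 1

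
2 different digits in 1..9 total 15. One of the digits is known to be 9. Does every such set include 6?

Yes

The only way to make 15 from 2 distinct digits under that restriction is {6,9}, which contains 6.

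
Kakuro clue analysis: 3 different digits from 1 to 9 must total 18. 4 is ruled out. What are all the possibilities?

{1,8,9}; {2,7,9}; {3,6,9}; {3,7,8}; {5,6,7}

3 distinct digits from 1–9 sum between 6 and 24.
Dropping sets that contain 4.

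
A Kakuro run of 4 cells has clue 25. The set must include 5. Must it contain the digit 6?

No

Counterexample: {3,5,8,9} sums to 25 under that restriction without using 6.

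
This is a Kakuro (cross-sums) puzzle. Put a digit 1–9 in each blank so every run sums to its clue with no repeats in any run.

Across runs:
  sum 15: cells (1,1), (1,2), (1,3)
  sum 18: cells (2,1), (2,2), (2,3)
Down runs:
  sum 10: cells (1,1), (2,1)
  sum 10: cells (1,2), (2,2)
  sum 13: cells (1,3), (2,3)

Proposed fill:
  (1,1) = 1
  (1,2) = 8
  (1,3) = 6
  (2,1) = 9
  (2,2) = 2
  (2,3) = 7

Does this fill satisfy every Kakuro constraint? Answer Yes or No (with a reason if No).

Across: 1+8+6=15; 9+2+7=18. Down: 1+9=10; 8+2=10; 6+7=13. No digit repeats within any run.

Yes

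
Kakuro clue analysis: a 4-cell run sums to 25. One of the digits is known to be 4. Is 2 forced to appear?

Counterexample: {4,5,7,9} sums to 25 under that restriction without using 2.

No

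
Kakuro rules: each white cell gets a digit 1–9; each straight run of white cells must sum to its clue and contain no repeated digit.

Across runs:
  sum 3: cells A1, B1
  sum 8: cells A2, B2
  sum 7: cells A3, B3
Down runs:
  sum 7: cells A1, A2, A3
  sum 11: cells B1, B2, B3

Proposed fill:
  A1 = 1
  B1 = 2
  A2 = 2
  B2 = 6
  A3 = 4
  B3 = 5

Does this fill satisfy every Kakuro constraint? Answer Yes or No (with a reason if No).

No — the down run B1–B3 sums to 13, not 11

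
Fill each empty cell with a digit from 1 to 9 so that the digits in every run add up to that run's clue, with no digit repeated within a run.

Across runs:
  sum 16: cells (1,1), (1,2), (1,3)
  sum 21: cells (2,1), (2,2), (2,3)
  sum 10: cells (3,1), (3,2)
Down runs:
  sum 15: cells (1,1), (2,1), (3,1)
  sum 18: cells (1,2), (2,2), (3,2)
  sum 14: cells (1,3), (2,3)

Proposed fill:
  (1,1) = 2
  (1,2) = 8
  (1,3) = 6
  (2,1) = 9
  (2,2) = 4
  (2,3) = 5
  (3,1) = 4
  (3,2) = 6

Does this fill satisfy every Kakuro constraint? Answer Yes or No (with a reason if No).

No — the down run (1,3)–(2,3) sums to 11, not 14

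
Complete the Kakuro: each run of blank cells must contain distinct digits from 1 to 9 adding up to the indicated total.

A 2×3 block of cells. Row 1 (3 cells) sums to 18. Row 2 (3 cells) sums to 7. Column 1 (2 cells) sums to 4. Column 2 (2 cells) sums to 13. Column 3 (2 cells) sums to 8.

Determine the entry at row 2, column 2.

4

7 in 3 cells must be {1,2,4}; 4 in 2 cells must be {1,3}.
The 7 across and the 4 down share only 1, so (2,1) = 1.
Given what's placed, (2,2) must be 4 to fit the 7 across and 13 down.
(2,3) = 7 − 5 = 2 completes the 7 across.
(1,1) = 4 − 1 = 3 completes the 4 down.
(1,2) = 13 − 4 = 9 completes the 13 down.
(1,3) = 18 − 12 = 6 completes the 18 across.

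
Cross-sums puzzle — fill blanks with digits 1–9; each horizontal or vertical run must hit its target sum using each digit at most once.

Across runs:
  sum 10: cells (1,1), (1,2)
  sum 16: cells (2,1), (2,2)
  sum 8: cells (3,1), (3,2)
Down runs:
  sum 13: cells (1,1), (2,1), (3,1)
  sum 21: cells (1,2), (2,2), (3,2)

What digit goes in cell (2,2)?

7

16 in 2 cells must be {7,9}.
Nothing is forced directly, so branch on (3,2), whose candidates are 5 or 6 or 7. If (3,2) = 6: that forces (2,2) = 7, (3,1) = 2, (1,2) = 8, after which (2,1) would have to be in {9} for the 16 across but in {3,4,5,6,7,8} for the 13 down — contradiction. If (3,2) = 7: that forces (2,2) = 9, (3,1) = 1, after which (1,2) would have to be in {1,2,3,4,6,7,8,9} for the 10 across but in {5} for the 21 down — contradiction. So (3,2) = 5.
(3,1) = 8 − 5 = 3 completes the 8 across.
Given what's placed, (2,1) must be 9 to fit the 16 across and 13 down.
(2,2) = 16 − 9 = 7 completes the 16 across.
(1,1) = 13 − 12 = 1 completes the 13 down.
(1,2) = 10 − 1 = 9 completes the 10 across.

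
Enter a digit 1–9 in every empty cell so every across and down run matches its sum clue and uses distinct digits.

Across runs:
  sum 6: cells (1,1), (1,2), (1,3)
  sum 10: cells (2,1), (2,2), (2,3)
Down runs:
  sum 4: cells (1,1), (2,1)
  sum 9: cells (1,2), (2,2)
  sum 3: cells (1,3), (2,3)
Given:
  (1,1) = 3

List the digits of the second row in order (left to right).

1 7 2

6 in 3 cells must be {1,2,3}; 4 in 2 cells must be {1,3}; 3 in 2 cells must be {1,2}.
(2,1) = 4 − 3 = 1 completes the 4 down.
(2,3) = 2: the only remaining digit allowed by both the 10 across and the 3 down.
(1,3) = 3 − 2 = 1 completes the 3 down.
(2,2) = 10 − 3 = 7 completes the 10 across.
(1,2) = 6 − 4 = 2 completes the 6 across.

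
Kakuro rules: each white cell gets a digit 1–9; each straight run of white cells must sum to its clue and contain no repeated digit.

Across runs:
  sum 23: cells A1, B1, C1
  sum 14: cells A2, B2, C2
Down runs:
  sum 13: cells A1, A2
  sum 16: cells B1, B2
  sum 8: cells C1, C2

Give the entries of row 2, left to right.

5 7 2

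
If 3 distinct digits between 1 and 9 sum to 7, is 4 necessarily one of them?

Yes

The only way to make 7 from 3 distinct digits is {1,2,4}, which contains 4.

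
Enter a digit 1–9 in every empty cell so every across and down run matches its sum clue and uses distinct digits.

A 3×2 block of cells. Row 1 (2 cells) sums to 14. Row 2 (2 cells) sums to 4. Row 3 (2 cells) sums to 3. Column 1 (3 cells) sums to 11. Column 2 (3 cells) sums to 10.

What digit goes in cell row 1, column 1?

4 in 2 cells must be {1,3}; 3 in 2 cells must be {1,2}.
Nothing is forced directly, so branch on (1,2), whose candidates are 5 or 6. If (1,2) = 5: then (1,1) would have to be in {9} for the 14 across but in {1,2,3,4,5,6,7,8} for the 11 down — contradiction. So (1,2) = 6.
(1,1) = 14 − 6 = 8 completes the 14 across.
Given what's placed, (2,1) must be 1 to fit the 4 across and 11 down.
(2,2) = 4 − 1 = 3 completes the 4 across.
(3,1) = 11 − 9 = 2 completes the 11 down.
(3,2) = 3 − 2 = 1 completes the 3 across.

8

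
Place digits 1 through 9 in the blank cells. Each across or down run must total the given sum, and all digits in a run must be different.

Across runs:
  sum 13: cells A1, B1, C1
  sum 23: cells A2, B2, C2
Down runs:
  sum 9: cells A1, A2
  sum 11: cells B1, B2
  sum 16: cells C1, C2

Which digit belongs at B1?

23 in 3 cells must be {6,8,9}; 16 in 2 cells must be {7,9}.
The 23 across and the 16 down share only 9, so C2 = 9.
C1 = 16 − 9 = 7 completes the 16 down.
Nothing is forced directly, so branch on A2, whose candidates are 6 or 8. If A2 = 6: then A1 would have to be in {1,2,4,5} for the 13 across but in {3} for the 9 down — contradiction. So A2 = 8.
A1 = 9 − 8 = 1 completes the 9 down.
B1 = 13 − 8 = 5 completes the 13 across.
B2 = 23 − 17 = 6 completes the 23 across.

5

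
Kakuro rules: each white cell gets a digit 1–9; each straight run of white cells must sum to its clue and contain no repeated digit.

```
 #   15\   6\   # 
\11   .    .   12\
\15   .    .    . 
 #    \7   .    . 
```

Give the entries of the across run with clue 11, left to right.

6 in 3 cells must be {1,2,3}.
Nothing is forced directly, so branch on R1C2, whose candidates are 2 or 3. If R1C2 = 3: that forces R1C1 = 8, R2C1 = 7, R2C2 = 2, after which R2C3 would have to be in {6} for the 15 across but in {3,4,5,7,8,9} for the 12 down — contradiction. So R1C2 = 2.
R1C1 = 11 − 2 = 9 completes the 11 across.
R2C1 = 15 − 9 = 6 completes the 15 down.
R2C2 = 1: the only remaining digit allowed by both the 15 across and the 6 down.
R2C3 = 15 − 7 = 8 completes the 15 across.
R3C2 = 6 − 3 = 3 completes the 6 down.
R3C3 = 7 − 3 = 4 completes the 7 across.

9, 2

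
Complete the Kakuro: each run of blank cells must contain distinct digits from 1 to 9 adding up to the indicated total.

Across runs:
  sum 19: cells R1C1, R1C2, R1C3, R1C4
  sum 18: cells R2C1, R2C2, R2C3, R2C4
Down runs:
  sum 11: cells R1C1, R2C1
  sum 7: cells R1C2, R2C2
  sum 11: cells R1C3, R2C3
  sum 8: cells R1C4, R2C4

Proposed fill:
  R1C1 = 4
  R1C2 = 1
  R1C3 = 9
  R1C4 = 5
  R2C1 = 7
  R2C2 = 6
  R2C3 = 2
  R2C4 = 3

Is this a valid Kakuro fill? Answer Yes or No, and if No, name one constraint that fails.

Yes

Across: 4+1+9+5=19; 7+6+2+3=18. Down: 4+7=11; 1+6=7; 9+2=11; 5+3=8. No digit repeats within any run.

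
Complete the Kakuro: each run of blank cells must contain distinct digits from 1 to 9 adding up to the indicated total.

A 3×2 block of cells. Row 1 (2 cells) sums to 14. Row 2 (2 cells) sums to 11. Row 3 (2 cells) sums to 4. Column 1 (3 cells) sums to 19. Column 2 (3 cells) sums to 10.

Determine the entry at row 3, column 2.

1

4 in 2 cells must be {1,3}.
The 4 across and the 19 down share only 3, so (3,1) = 3.
(3,2) = 4 − 3 = 1 completes the 4 across.
Given what's placed, (1,1) must be 9 to fit the 14 across and 19 down.
(1,2) = 14 − 9 = 5 completes the 14 across.
(2,1) = 19 − 12 = 7 completes the 19 down.
(2,2) = 11 − 7 = 4 completes the 11 across.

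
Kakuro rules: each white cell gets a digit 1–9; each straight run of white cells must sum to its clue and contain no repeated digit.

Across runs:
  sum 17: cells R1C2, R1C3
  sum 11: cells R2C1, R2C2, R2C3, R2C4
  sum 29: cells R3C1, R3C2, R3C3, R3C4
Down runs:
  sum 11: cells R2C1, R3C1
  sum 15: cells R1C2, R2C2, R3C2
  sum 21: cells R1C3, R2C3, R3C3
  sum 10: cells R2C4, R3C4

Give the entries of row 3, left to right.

17 in 2 cells must be {8,9}; 11 in 4 cells must be {1,2,3,5}; 29 in 4 cells must be {5,7,8,9}.
Only 5 fits R2C3 under both its across sum 11 and down sum 21.
Given what's placed, R1C3 must be 9 to fit the 17 across and 21 down.
R3C3 = 21 − 14 = 7 completes the 21 down.
R1C2 = 17 − 9 = 8 completes the 17 across.
R3C2 = 5: the only remaining digit allowed by both the 29 across and the 15 down.
R2C2 = 15 − 13 = 2 completes the 15 down.
Given what's placed, R2C1 must be 3 to fit the 11 across and 11 down.
R2C4 = 11 − 10 = 1 completes the 11 across.
R3C1 = 11 − 3 = 8 completes the 11 down.
R3C4 = 29 − 20 = 9 completes the 29 across.

8, 5, 7, 9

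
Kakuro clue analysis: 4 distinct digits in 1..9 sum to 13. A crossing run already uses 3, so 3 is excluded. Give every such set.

{1,2,4,6}

4 distinct digits from 1–9 sum between 10 and 30.
Dropping sets that contain 3.
Only one set works: {1,2,4,6}.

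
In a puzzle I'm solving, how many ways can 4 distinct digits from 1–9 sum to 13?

4 distinct digits from 1–9 sum between 10 and 30.
Enumerating: {1,2,3,7}, {1,2,4,6}, {1,3,4,5}.

3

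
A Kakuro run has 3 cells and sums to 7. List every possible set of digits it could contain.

3 distinct digits from 1–9 sum between 6 and 24.
Only one set works: {1,2,4}.

{1,2,4}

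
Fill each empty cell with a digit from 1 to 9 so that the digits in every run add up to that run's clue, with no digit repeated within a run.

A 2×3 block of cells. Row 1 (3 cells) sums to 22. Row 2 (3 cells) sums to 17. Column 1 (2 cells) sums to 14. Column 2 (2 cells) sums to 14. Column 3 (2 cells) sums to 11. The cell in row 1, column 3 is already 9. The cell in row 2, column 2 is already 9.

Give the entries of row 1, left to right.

8 5 9

(1,2) = 14 − 9 = 5 completes the 14 down.
(2,3) = 11 − 9 = 2 completes the 11 down.
(1,1) = 22 − 14 = 8 completes the 22 across.
(2,1) = 17 − 11 = 6 completes the 17 across.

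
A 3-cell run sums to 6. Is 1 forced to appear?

Yes

The only way to make 6 from 3 distinct digits is {1,2,3}, which contains 1.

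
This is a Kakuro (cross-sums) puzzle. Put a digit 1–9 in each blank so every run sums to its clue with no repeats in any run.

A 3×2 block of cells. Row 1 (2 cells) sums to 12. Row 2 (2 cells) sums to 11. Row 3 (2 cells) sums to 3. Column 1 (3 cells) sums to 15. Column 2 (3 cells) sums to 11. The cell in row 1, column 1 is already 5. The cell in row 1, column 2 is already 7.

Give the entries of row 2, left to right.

3 in 2 cells must be {1,2}.
(2,2) = 3: the only remaining digit allowed by both the 11 across and the 11 down.
(3,2) = 11 − 10 = 1 completes the 11 down.
(2,1) = 11 − 3 = 8 completes the 11 across.
(3,1) = 3 − 1 = 2 completes the 3 across.

8 3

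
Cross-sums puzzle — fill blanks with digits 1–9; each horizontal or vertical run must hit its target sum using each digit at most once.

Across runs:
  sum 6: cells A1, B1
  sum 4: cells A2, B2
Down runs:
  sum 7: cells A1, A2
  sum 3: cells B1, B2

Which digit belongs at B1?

2

4 in 2 cells must be {1,3}; 3 in 2 cells must be {1,2}.
The 4 across and the 3 down share only 1, so B2 = 1.
B1 = 3 − 1 = 2 completes the 3 down.
A2 = 4 − 1 = 3 completes the 4 across.
A1 = 6 − 2 = 4 completes the 6 across.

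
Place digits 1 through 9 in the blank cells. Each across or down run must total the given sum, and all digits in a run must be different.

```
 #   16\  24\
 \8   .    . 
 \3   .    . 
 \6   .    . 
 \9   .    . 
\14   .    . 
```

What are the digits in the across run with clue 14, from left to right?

6 8

3 in 2 cells must be {1,2}; 16 in 5 cells must be {1,2,3,4,6}.
Only 6 fits R5C1 under both its across sum 14 and down sum 16.
R5C2 = 14 − 6 = 8 completes the 14 across.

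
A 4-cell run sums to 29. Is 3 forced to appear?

The only way to make 29 from 4 distinct digits is {5,7,8,9}, which does not contain 3.

No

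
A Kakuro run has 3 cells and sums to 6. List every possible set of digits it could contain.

3 distinct digits from 1–9 sum between 6 and 24.
Only one set works: {1,2,3}.

{1,2,3}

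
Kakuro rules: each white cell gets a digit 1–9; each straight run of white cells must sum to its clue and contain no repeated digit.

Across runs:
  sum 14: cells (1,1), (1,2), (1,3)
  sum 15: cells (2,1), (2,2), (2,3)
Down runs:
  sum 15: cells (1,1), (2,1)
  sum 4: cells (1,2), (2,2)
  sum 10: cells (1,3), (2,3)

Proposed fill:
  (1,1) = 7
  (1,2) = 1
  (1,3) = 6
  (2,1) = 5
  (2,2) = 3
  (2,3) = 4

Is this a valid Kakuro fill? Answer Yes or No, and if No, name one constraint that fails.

No — the across run (2,1)–(2,3) sums to 12, not 15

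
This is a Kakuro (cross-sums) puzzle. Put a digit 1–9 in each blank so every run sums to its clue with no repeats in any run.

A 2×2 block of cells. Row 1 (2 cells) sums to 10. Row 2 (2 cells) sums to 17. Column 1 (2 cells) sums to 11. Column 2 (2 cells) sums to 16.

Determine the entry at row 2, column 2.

9

17 in 2 cells must be {8,9}; 16 in 2 cells must be {7,9}.
The 17 across and the 16 down share only 9, so (2,2) = 9.
(1,2) = 16 − 9 = 7 completes the 16 down.
(2,1) = 17 − 9 = 8 completes the 17 across.
(1,1) = 10 − 7 = 3 completes the 10 across.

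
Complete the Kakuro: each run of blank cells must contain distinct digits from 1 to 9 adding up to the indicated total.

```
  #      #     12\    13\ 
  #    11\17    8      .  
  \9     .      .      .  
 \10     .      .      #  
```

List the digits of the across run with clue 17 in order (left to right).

8 9

17 in 2 cells must be {8,9}.
R1C3 = 17 − 8 = 9 completes the 17 across.
R2C3 = 13 − 9 = 4 completes the 13 down.
Given what's placed, R2C2 must be 3 to fit the 9 across and 12 down.
R3C2 = 12 − 11 = 1 completes the 12 down.
R2C1 = 9 − 7 = 2 completes the 9 across.
R3C1 = 10 − 1 = 9 completes the 10 across.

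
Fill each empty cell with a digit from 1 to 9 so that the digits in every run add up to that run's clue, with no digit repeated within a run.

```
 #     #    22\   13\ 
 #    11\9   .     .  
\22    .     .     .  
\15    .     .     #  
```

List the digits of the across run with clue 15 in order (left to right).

6 9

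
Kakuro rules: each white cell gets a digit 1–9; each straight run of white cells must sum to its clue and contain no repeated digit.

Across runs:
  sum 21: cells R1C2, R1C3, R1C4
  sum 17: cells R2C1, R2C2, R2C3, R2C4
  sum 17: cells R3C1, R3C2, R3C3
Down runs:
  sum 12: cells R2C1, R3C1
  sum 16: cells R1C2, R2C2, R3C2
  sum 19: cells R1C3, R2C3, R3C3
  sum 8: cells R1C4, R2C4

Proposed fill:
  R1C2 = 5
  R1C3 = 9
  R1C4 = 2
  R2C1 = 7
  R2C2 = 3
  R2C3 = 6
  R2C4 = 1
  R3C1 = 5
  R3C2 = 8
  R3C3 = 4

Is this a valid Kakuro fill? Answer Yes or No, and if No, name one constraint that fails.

No — the down run R1C4–R2C4 sums to 3, not 8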